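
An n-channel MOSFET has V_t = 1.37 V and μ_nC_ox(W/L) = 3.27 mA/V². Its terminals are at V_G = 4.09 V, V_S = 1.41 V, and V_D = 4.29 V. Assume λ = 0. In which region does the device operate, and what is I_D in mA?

Saturation; I_D = 2.81 mA

V_GS = V_G − V_S = 4.09 − 1.41 = 2.68 V; V_DS = V_D − V_S = 4.29 − 1.41 = 2.88 V.
V_ov = V_GS − V_t = 2.68 − 1.37 = 1.31 V.
Since V_DS = 2.88 V ≥ V_ov = 1.31 V, the device is in saturation.
I_D = ½ k_n V_ov² = 0.5 × 3.27 × 1.31² = 2.81 mA.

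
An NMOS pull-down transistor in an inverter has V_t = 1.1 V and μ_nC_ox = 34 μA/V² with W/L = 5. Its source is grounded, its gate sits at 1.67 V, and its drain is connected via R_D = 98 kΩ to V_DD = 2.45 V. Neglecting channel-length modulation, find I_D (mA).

I_D = 0.0218 mA

V_GS = V_G = 1.67 V, so V_ov = 1.67 − 1.1 = 0.57 V.
k_n = μ_nC_ox · (W/L) = 0.17 mA/V².
Assume saturation: I_D = ½ k_n V_ov² = 0.5 × 0.17 × 0.57² = 0.0276 mA, giving V_DS = V_DD − I_D R_D = 2.45 − 0.0276 × 98 = -0.256 V.
But -0.256 V < V_ov = 0.57 V, so the device is actually in triode.
In triode I_D = k_n[V_ov V_DS − ½ V_DS²] and I_D = (V_DD − V_DS)/R_D. Equating: 8.33 V_DS² − 10.5 V_DS + 2.45 = 0, giving V_DS = 0.309 V (the root below V_ov).
I_D = (2.45 − 0.309) / 98 = 0.0218 mA.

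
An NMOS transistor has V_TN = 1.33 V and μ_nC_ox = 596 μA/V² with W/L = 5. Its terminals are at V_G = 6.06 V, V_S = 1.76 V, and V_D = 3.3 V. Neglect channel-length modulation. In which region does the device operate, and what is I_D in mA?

V_GS = V_G − V_S = 6.06 − 1.76 = 4.3 V; V_DS = V_D − V_S = 3.3 − 1.76 = 1.54 V.
k_n = μ_nC_ox · (W/L) = 2.98 mA/V².
V_ov = V_GS − V_TN = 4.3 − 1.33 = 2.97 V.
Since V_DS = 1.54 V < V_ov = 2.97 V, the device is in the triode region.
I_D = k_n [V_ov · V_DS − ½ V_DS²] = 2.98 × [2.97 × 1.54 − 0.5 × 1.54²] = 10.1 mA.

Triode; I_D = 10.1 mA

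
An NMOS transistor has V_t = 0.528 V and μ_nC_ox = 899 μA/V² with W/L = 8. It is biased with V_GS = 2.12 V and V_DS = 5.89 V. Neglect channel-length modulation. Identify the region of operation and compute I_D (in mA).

k_n = μ_nC_ox · (W/L) = 7.192 mA/V².
V_ov = V_GS − V_t = 2.12 − 0.528 = 1.59 V.
Since V_DS = 5.89 V ≥ V_ov = 1.59 V, the device is in saturation.
I_D = ½ k_n V_ov² = 0.5 × 7.192 × 1.59² = 9.11 mA.

Saturation; I_D = 9.11 mA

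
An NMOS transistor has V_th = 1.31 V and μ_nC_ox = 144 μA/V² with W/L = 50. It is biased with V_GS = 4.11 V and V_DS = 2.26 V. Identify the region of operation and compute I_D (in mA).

k_n = μ_nC_ox · (W/L) = 7.2 mA/V².
V_ov = V_GS − V_th = 4.11 − 1.31 = 2.8 V.
Since V_DS = 2.26 V < V_ov = 2.8 V, the device is in the triode region.
I_D = k_n [V_ov · V_DS − ½ V_DS²] = 7.2 × [2.8 × 2.26 − 0.5 × 2.26²] = 27.2 mA.

Triode; I_D = 27.2 mA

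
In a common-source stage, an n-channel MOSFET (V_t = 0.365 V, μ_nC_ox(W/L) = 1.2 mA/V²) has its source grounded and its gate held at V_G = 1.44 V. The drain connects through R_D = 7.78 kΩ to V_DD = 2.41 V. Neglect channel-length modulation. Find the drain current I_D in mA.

V_GS = V_G = 1.44 V, so V_ov = 1.44 − 0.365 = 1.07 V.
Assume saturation: I_D = ½ k_n V_ov² = 0.5 × 1.2 × 1.07² = 0.693 mA, giving V_DS = V_DD − I_D R_D = 2.41 − 0.693 × 7.78 = -2.98 V.
But -2.98 V < V_ov = 1.07 V, so the device is actually in triode.
In triode I_D = k_n[V_ov V_DS − ½ V_DS²] and I_D = (V_DD − V_DS)/R_D. Equating: 4.67 V_DS² − 11.04 V_DS + 2.41 = 0, giving V_DS = 0.243 V (the root below V_ov).
I_D = (2.41 − 0.243) / 7.78 = 0.278 mA.

I_D = 0.278 mA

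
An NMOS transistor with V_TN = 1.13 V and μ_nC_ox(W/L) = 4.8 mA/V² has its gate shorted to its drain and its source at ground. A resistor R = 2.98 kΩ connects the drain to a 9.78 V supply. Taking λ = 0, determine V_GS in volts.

With gate tied to drain, V_GS = V_DS ≥ V_GS − V_TN, so the device is in saturation.
KCL at the drain: ½ k_n (V_GS − V_TN)² = (V_DD − V_GS)/R.
Let x = V_GS − 1.13. Then 7.15 x² + x − 8.65 = 0, giving x = 1.03 V (positive root), so V_GS = 2.16 V.
I_D = (V_DD − V_GS)/R = (9.78 − 2.16) / 2.98 = 2.56 mA.

V_GS = 2.16 V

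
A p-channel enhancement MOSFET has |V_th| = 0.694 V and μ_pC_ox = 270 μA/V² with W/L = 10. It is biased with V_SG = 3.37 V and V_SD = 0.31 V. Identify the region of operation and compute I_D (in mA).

k_p = μ_pC_ox · (W/L) = 2.7 mA/V².
V_ov = V_SG − |V_th| = 3.37 − 0.694 = 2.68 V.
Since V_SD = 0.31 V < V_ov = 2.68 V, the device is in the triode region.
I_D = k_p [V_ov · V_SD − ½ V_SD²] = 2.7 × [2.68 × 0.31 − 0.5 × 0.31²] = 2.11 mA.

Triode; I_D = 2.11 mA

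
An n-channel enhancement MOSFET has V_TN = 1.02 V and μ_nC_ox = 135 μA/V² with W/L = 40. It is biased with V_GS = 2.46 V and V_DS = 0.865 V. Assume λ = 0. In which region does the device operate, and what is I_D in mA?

Triode; I_D = 4.71 mA

k_n = μ_nC_ox · (W/L) = 5.4 mA/V².
V_ov = V_GS − V_TN = 2.46 − 1.02 = 1.44 V.
Since V_DS = 0.865 V < V_ov = 1.44 V, the device is in the triode region.
I_D = k_n [V_ov · V_DS − ½ V_DS²] = 5.4 × [1.44 × 0.865 − 0.5 × 0.865²] = 4.71 mA.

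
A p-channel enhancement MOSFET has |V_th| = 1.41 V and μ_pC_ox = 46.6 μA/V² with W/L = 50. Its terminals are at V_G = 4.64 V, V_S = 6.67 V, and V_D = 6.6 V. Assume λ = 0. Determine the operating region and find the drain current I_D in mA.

V_SG = V_S − V_G = 6.67 − 4.64 = 2.03 V; V_SD = V_S − V_D = 6.67 − 6.6 = 0.07 V.
k_p = μ_pC_ox · (W/L) = 2.33 mA/V².
V_ov = V_SG − |V_th| = 2.03 − 1.41 = 0.62 V.
Since V_SD = 0.07 V < V_ov = 0.62 V, the device is in the triode region.
I_D = k_p [V_ov · V_SD − ½ V_SD²] = 2.33 × [0.62 × 0.07 − 0.5 × 0.07²] = 0.0954 mA.

Triode; I_D = 0.0954 mA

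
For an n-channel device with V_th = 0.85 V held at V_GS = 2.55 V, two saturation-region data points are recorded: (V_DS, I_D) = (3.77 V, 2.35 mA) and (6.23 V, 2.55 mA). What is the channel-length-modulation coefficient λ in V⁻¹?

With V_GS fixed, I_D ∝ (1 + λ V_DS) in saturation, so I_D2/I_D1 = (1 + λ V_DS2)/(1 + λ V_DS1).
2.55/2.35 = 1.085 = (1 + 6.23 λ)/(1 + 3.77 λ).
Solving: λ (I_D1 V_DS2 − I_D2 V_DS1) = I_D2 − I_D1, so λ = (2.55 − 2.35) / (2.35 × 6.23 − 2.55 × 3.77) = 0.2 / 5.03 = 0.0398 V⁻¹.

λ = 0.0398 V⁻¹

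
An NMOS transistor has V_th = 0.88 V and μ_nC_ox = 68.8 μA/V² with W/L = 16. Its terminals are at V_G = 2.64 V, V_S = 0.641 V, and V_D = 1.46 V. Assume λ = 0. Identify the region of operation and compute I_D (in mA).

Triode; I_D = 0.640 mA

V_GS = V_G − V_S = 2.64 − 0.641 = 2 V; V_DS = V_D − V_S = 1.46 − 0.641 = 0.819 V.
k_n = μ_nC_ox · (W/L) = 1.101 mA/V².
V_ov = V_GS − V_th = 2 − 0.88 = 1.12 V.
Since V_DS = 0.819 V < V_ov = 1.12 V, the device is in the triode region.
I_D = k_n [V_ov · V_DS − ½ V_DS²] = 1.101 × [1.12 × 0.819 − 0.5 × 0.819²] = 0.64 mA.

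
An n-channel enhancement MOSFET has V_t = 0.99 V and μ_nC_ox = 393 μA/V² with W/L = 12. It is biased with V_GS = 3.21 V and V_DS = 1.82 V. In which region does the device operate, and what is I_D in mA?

Triode; I_D = 11.2 mA

k_n = μ_nC_ox · (W/L) = 4.716 mA/V².
V_ov = V_GS − V_t = 3.21 − 0.99 = 2.22 V.
Since V_DS = 1.82 V < V_ov = 2.22 V, the device is in the triode region.
I_D = k_n [V_ov · V_DS − ½ V_DS²] = 4.716 × [2.22 × 1.82 − 0.5 × 1.82²] = 11.2 mA.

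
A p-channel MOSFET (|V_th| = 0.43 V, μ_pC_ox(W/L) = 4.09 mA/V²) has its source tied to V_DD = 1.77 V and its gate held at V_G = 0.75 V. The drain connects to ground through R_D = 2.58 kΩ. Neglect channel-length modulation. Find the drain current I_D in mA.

I_D = 0.562 mA

V_SG = V_DD − V_G = 1.77 − 0.75 = 1.02 V, so V_ov = 1.02 − 0.43 = 0.59 V.
Assume saturation: I_D = ½ k_p V_ov² = 0.5 × 4.09 × 0.59² = 0.712 mA, giving V_SD = V_DD − I_D R_D = 1.77 − 0.712 × 2.58 = -0.0666 V.
But -0.0666 V < V_ov = 0.59 V, so the device is actually in triode.
In triode I_D = k_p[V_ov V_SD − ½ V_SD²] and I_D = (V_DD − V_SD)/R_D. Equating: 5.28 V_SD² − 7.226 V_SD + 1.77 = 0, giving V_SD = 0.319 V (the root below V_ov).
I_D = (1.77 − 0.319) / 2.58 = 0.562 mA.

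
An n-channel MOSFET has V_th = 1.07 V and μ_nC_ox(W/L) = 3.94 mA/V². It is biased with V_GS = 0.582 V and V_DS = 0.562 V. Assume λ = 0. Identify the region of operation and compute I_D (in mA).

Cutoff; I_D = 0 mA

V_GS = 0.582 V < V_th = 1.07 V, so the transistor is in cutoff.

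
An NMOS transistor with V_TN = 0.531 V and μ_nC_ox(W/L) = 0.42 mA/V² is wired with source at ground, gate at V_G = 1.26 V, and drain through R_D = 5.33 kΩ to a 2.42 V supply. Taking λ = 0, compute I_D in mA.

I_D = 0.112 mA

V_GS = V_G = 1.26 V, so V_ov = 1.26 − 0.531 = 0.729 V.
Assume saturation: I_D = ½ k_n V_ov² = 0.5 × 0.42 × 0.729² = 0.112 mA, giving V_DS = V_DD − I_D R_D = 2.42 − 0.112 × 5.33 = 1.83 V.
V_DS = 1.83 V ≥ V_ov = 0.729 V, confirming saturation.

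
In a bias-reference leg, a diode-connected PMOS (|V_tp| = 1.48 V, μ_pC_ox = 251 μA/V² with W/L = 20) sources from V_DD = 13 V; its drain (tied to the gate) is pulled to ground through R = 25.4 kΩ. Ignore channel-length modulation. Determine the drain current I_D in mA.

With gate tied to drain, V_SG = V_SD ≥ V_SG − |V_tp|, so the device is in saturation.
k_p = μ_pC_ox · (W/L) = 5.02 mA/V².
KCL at the drain: ½ k_p (V_SG − |V_tp|)² = (V_DD − V_SG)/R.
Let x = V_SG − 1.48. Then 63.8 x² + x − 11.52 = 0, giving x = 0.417 V (positive root), so V_SG = 1.9 V.
I_D = (V_DD − V_SG)/R = (13 − 1.9) / 25.4 = 0.437 mA.

I_D = 0.437 mA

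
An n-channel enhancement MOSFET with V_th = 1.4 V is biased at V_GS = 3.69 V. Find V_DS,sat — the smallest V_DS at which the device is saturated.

V_DS,sat = 2.29 V

The boundary between triode and saturation is V_DS = V_GS − V_th = V_ov.
V_ov = 3.69 − 1.4 = 2.29 V.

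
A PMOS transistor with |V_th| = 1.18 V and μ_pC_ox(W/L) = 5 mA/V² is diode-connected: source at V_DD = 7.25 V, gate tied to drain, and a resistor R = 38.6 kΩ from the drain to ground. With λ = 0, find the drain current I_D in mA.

I_D = 0.151 mA

With gate tied to drain, V_SG = V_SD ≥ V_SG − |V_th|, so the device is in saturation.
KCL at the drain: ½ k_p (V_SG − |V_th|)² = (V_DD − V_SG)/R.
Let x = V_SG − 1.18. Then 96.5 x² + x − 6.07 = 0, giving x = 0.246 V (positive root), so V_SG = 1.43 V.
I_D = (V_DD − V_SG)/R = (7.25 − 1.43) / 38.6 = 0.151 mA.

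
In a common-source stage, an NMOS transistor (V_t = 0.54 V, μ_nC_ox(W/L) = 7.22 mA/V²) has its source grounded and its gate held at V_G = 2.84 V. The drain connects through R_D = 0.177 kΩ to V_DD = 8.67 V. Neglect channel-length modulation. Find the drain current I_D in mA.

V_GS = V_G = 2.84 V, so V_ov = 2.84 − 0.54 = 2.3 V.
Assume saturation: I_D = ½ k_n V_ov² = 0.5 × 7.22 × 2.3² = 19.1 mA, giving V_DS = V_DD − I_D R_D = 8.67 − 19.1 × 0.177 = 5.29 V.
V_DS = 5.29 V ≥ V_ov = 2.3 V, confirming saturation.

I_D = 19.1 mA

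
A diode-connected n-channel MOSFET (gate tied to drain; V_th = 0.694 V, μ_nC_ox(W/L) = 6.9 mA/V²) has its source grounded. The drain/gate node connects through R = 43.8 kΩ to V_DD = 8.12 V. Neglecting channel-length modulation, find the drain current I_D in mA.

I_D = 0.165 mA

With gate tied to drain, V_GS = V_DS ≥ V_GS − V_th, so the device is in saturation.
KCL at the drain: ½ k_n (V_GS − V_th)² = (V_DD − V_GS)/R.
Let x = V_GS − 0.694. Then 151 x² + x − 7.426 = 0, giving x = 0.218 V (positive root), so V_GS = 0.912 V.
I_D = (V_DD − V_GS)/R = (8.12 − 0.912) / 43.8 = 0.165 mA.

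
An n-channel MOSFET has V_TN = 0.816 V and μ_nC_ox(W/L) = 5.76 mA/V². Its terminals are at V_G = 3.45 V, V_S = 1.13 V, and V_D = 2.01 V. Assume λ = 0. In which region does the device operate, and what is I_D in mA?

Triode; I_D = 5.39 mA

V_GS = V_G − V_S = 3.45 − 1.13 = 2.32 V; V_DS = V_D − V_S = 2.01 − 1.13 = 0.88 V.
V_ov = V_GS − V_TN = 2.32 − 0.816 = 1.5 V.
Since V_DS = 0.88 V < V_ov = 1.5 V, the device is in the triode region.
I_D = k_n [V_ov · V_DS − ½ V_DS²] = 5.76 × [1.5 × 0.88 − 0.5 × 0.88²] = 5.39 mA.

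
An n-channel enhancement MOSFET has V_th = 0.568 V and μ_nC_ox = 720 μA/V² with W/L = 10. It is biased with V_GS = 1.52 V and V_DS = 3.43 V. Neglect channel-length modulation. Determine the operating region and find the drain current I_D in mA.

k_n = μ_nC_ox · (W/L) = 7.2 mA/V².
V_ov = V_GS − V_th = 1.52 − 0.568 = 0.952 V.
Since V_DS = 3.43 V ≥ V_ov = 0.952 V, the device is in saturation.
I_D = ½ k_n V_ov² = 0.5 × 7.2 × 0.952² = 3.26 mA.

Saturation; I_D = 3.26 mA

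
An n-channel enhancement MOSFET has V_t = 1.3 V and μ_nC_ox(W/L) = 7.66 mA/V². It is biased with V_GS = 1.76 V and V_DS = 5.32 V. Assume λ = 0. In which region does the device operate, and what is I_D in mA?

V_ov = V_GS − V_t = 1.76 − 1.3 = 0.46 V.
Since V_DS = 5.32 V ≥ V_ov = 0.46 V, the device is in saturation.
I_D = ½ k_n V_ov² = 0.5 × 7.66 × 0.46² = 0.81 mA.

Saturation; I_D = 0.810 mA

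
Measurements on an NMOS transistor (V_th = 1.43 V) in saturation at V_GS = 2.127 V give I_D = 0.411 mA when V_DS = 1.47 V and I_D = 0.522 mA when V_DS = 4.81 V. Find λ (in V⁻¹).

λ = 0.0918 V⁻¹

With V_GS fixed, I_D ∝ (1 + λ V_DS) in saturation, so I_D2/I_D1 = (1 + λ V_DS2)/(1 + λ V_DS1).
0.522/0.411 = 1.27 = (1 + 4.81 λ)/(1 + 1.47 λ).
Solving: λ (I_D1 V_DS2 − I_D2 V_DS1) = I_D2 − I_D1, so λ = (0.522 − 0.411) / (0.411 × 4.81 − 0.522 × 1.47) = 0.111 / 1.21 = 0.0918 V⁻¹.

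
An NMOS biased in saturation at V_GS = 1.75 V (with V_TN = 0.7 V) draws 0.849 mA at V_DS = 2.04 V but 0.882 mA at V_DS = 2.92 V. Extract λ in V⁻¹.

With V_GS fixed, I_D ∝ (1 + λ V_DS) in saturation, so I_D2/I_D1 = (1 + λ V_DS2)/(1 + λ V_DS1).
0.882/0.849 = 1.039 = (1 + 2.92 λ)/(1 + 2.04 λ).
Solving: λ (I_D1 V_DS2 − I_D2 V_DS1) = I_D2 − I_D1, so λ = (0.882 − 0.849) / (0.849 × 2.92 − 0.882 × 2.04) = 0.033 / 0.68 = 0.0485 V⁻¹.

λ = 0.0485 V⁻¹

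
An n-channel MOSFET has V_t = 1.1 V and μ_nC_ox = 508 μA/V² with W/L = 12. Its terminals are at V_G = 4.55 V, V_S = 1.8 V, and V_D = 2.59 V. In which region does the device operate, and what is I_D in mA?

V_GS = V_G − V_S = 4.55 − 1.8 = 2.75 V; V_DS = V_D − V_S = 2.59 − 1.8 = 0.79 V.
k_n = μ_nC_ox · (W/L) = 6.096 mA/V².
V_ov = V_GS − V_t = 2.75 − 1.1 = 1.65 V.
Since V_DS = 0.79 V < V_ov = 1.65 V, the device is in the triode region.
I_D = k_n [V_ov · V_DS − ½ V_DS²] = 6.096 × [1.65 × 0.79 − 0.5 × 0.79²] = 6.04 mA.

Triode; I_D = 6.04 mA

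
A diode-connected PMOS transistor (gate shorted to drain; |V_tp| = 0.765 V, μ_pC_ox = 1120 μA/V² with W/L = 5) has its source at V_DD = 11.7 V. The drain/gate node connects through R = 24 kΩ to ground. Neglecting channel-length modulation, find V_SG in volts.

V_SG = 1.16 V

With gate tied to drain, V_SG = V_SD ≥ V_SG − |V_tp|, so the device is in saturation.
k_p = μ_pC_ox · (W/L) = 5.6 mA/V².
KCL at the drain: ½ k_p (V_SG − |V_tp|)² = (V_DD − V_SG)/R.
Let x = V_SG − 0.765. Then 67.2 x² + x − 10.93 = 0, giving x = 0.396 V (positive root), so V_SG = 1.16 V.
I_D = (V_DD − V_SG)/R = (11.7 − 1.16) / 24 = 0.439 mA.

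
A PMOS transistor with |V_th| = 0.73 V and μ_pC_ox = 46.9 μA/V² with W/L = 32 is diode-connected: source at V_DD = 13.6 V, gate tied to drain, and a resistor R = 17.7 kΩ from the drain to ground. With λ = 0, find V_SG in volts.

With gate tied to drain, V_SG = V_SD ≥ V_SG − |V_th|, so the device is in saturation.
k_p = μ_pC_ox · (W/L) = 1.501 mA/V².
KCL at the drain: ½ k_p (V_SG − |V_th|)² = (V_DD − V_SG)/R.
Let x = V_SG − 0.73. Then 13.3 x² + x − 12.87 = 0, giving x = 0.947 V (positive root), so V_SG = 1.68 V.
I_D = (V_DD − V_SG)/R = (13.6 − 1.68) / 17.7 = 0.674 mA.

V_SG = 1.68 V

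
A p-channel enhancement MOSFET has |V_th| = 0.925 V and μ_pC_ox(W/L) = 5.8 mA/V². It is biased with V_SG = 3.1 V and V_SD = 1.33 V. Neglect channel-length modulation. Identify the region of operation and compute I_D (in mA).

V_ov = V_SG − |V_th| = 3.1 − 0.925 = 2.17 V.
Since V_SD = 1.33 V < V_ov = 2.17 V, the device is in the triode region.
I_D = k_p [V_ov · V_SD − ½ V_SD²] = 5.8 × [2.17 × 1.33 − 0.5 × 1.33²] = 11.6 mA.

Triode; I_D = 11.6 mA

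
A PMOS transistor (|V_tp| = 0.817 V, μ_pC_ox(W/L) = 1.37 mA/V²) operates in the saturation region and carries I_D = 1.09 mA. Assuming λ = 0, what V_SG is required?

V_SG = 2.08 V

In saturation I_D = ½ k_p (V_SG − |V_tp|)², so V_SG − |V_tp| = √(2 I_D / k_p) = √(2 × 1.09 / 1.37) = 1.26 V.
V_SG = 0.817 + 1.26 = 2.08 V.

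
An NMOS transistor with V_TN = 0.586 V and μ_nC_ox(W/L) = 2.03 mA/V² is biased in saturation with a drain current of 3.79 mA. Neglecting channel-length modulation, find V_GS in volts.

V_GS = 2.52 V

In saturation I_D = ½ k_n (V_GS − V_TN)², so V_GS − V_TN = √(2 I_D / k_n) = √(2 × 3.79 / 2.03) = 1.93 V.
V_GS = 0.586 + 1.93 = 2.52 V.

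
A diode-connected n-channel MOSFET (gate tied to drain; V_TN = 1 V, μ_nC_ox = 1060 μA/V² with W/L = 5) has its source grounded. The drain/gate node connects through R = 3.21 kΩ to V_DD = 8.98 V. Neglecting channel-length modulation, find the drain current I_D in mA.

I_D = 2.20 mA

With gate tied to drain, V_GS = V_DS ≥ V_GS − V_TN, so the device is in saturation.
k_n = μ_nC_ox · (W/L) = 5.3 mA/V².
KCL at the drain: ½ k_n (V_GS − V_TN)² = (V_DD − V_GS)/R.
Let x = V_GS − 1. Then 8.51 x² + x − 7.98 = 0, giving x = 0.912 V (positive root), so V_GS = 1.91 V.
I_D = (V_DD − V_GS)/R = (8.98 − 1.91) / 3.21 = 2.2 mA.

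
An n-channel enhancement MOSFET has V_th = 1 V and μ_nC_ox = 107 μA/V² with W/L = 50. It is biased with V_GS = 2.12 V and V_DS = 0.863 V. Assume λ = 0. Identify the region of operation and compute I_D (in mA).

k_n = μ_nC_ox · (W/L) = 5.35 mA/V².
V_ov = V_GS − V_th = 2.12 − 1 = 1.12 V.
Since V_DS = 0.863 V < V_ov = 1.12 V, the device is in the triode region.
I_D = k_n [V_ov · V_DS − ½ V_DS²] = 5.35 × [1.12 × 0.863 − 0.5 × 0.863²] = 3.18 mA.

Triode; I_D = 3.18 mA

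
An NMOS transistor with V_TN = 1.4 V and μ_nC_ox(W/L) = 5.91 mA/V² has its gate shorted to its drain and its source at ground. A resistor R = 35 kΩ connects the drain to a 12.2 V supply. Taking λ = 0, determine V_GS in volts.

With gate tied to drain, V_GS = V_DS ≥ V_GS − V_TN, so the device is in saturation.
KCL at the drain: ½ k_n (V_GS − V_TN)² = (V_DD − V_GS)/R.
Let x = V_GS − 1.4. Then 103 x² + x − 10.8 = 0, giving x = 0.318 V (positive root), so V_GS = 1.72 V.
I_D = (V_DD − V_GS)/R = (12.2 − 1.72) / 35 = 0.299 mA.

V_GS = 1.72 V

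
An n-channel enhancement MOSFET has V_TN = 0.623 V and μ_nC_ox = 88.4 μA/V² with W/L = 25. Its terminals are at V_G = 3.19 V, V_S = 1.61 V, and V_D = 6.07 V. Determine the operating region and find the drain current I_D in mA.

V_GS = V_G − V_S = 3.19 − 1.61 = 1.58 V; V_DS = V_D − V_S = 6.07 − 1.61 = 4.46 V.
k_n = μ_nC_ox · (W/L) = 2.21 mA/V².
V_ov = V_GS − V_TN = 1.58 − 0.623 = 0.957 V.
Since V_DS = 4.46 V ≥ V_ov = 0.957 V, the device is in saturation.
I_D = ½ k_n V_ov² = 0.5 × 2.21 × 0.957² = 1.01 mA.

Saturation; I_D = 1.01 mA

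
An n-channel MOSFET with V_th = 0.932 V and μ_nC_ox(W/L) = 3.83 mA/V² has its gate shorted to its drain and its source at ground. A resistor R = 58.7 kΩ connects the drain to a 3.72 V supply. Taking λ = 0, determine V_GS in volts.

With gate tied to drain, V_GS = V_DS ≥ V_GS − V_th, so the device is in saturation.
KCL at the drain: ½ k_n (V_GS − V_th)² = (V_DD − V_GS)/R.
Let x = V_GS − 0.932. Then 112 x² + x − 2.788 = 0, giving x = 0.153 V (positive root), so V_GS = 1.09 V.
I_D = (V_DD − V_GS)/R = (3.72 − 1.09) / 58.7 = 0.0449 mA.

V_GS = 1.09 V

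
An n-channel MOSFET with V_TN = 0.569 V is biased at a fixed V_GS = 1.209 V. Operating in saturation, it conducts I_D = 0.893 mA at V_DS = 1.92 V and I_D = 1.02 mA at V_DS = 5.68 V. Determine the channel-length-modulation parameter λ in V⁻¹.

With V_GS fixed, I_D ∝ (1 + λ V_DS) in saturation, so I_D2/I_D1 = (1 + λ V_DS2)/(1 + λ V_DS1).
1.02/0.893 = 1.142 = (1 + 5.68 λ)/(1 + 1.92 λ).
Solving: λ (I_D1 V_DS2 − I_D2 V_DS1) = I_D2 − I_D1, so λ = (1.02 − 0.893) / (0.893 × 5.68 − 1.02 × 1.92) = 0.127 / 3.11 = 0.0408 V⁻¹.

λ = 0.0408 V⁻¹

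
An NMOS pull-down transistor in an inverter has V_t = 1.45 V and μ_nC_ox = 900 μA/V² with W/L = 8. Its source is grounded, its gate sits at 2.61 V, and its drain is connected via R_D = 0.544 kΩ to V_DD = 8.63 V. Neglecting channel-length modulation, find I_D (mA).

I_D = 4.84 mA

V_GS = V_G = 2.61 V, so V_ov = 2.61 − 1.45 = 1.16 V.
k_n = μ_nC_ox · (W/L) = 7.2 mA/V².
Assume saturation: I_D = ½ k_n V_ov² = 0.5 × 7.2 × 1.16² = 4.84 mA, giving V_DS = V_DD − I_D R_D = 8.63 − 4.84 × 0.544 = 5.99 V.
V_DS = 5.99 V ≥ V_ov = 1.16 V, confirming saturation.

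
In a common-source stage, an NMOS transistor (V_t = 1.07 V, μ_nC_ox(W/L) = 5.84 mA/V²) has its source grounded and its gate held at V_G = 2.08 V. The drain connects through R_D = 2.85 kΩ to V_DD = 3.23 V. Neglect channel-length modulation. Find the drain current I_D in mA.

I_D = 1.06 mA

V_GS = V_G = 2.08 V, so V_ov = 2.08 − 1.07 = 1.01 V.
Assume saturation: I_D = ½ k_n V_ov² = 0.5 × 5.84 × 1.01² = 2.98 mA, giving V_DS = V_DD − I_D R_D = 3.23 − 2.98 × 2.85 = -5.26 V.
But -5.26 V < V_ov = 1.01 V, so the device is actually in triode.
In triode I_D = k_n[V_ov V_DS − ½ V_DS²] and I_D = (V_DD − V_DS)/R_D. Equating: 8.32 V_DS² − 17.81 V_DS + 3.23 = 0, giving V_DS = 0.2 V (the root below V_ov).
I_D = (3.23 − 0.2) / 2.85 = 1.06 mA.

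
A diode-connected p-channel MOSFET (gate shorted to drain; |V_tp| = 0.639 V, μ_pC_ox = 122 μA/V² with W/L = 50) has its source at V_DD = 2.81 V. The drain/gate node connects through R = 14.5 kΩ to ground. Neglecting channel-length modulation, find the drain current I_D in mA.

I_D = 0.135 mA

With gate tied to drain, V_SG = V_SD ≥ V_SG − |V_tp|, so the device is in saturation.
k_p = μ_pC_ox · (W/L) = 6.1 mA/V².
KCL at the drain: ½ k_p (V_SG − |V_tp|)² = (V_DD − V_SG)/R.
Let x = V_SG − 0.639. Then 44.2 x² + x − 2.171 = 0, giving x = 0.211 V (positive root), so V_SG = 0.85 V.
I_D = (V_DD − V_SG)/R = (2.81 − 0.85) / 14.5 = 0.135 mA.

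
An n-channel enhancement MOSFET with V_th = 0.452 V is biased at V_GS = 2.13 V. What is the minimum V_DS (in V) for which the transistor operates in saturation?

The boundary between triode and saturation is V_DS = V_GS − V_th = V_ov.
V_ov = 2.13 − 0.452 = 1.68 V.

V_DS,sat = 1.68 V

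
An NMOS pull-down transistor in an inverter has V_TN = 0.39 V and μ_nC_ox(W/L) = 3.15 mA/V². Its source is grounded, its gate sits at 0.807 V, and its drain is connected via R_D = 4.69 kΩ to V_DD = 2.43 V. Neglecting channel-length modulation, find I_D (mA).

V_GS = V_G = 0.807 V, so V_ov = 0.807 − 0.39 = 0.417 V.
Assume saturation: I_D = ½ k_n V_ov² = 0.5 × 3.15 × 0.417² = 0.274 mA, giving V_DS = V_DD − I_D R_D = 2.43 − 0.274 × 4.69 = 1.15 V.
V_DS = 1.15 V ≥ V_ov = 0.417 V, confirming saturation.

I_D = 0.274 mA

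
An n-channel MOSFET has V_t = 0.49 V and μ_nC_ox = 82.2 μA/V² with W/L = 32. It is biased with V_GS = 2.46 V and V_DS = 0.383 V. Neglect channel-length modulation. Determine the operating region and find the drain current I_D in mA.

Triode; I_D = 1.79 mA

k_n = μ_nC_ox · (W/L) = 2.63 mA/V².
V_ov = V_GS − V_t = 2.46 − 0.49 = 1.97 V.
Since V_DS = 0.383 V < V_ov = 1.97 V, the device is in the triode region.
I_D = k_n [V_ov · V_DS − ½ V_DS²] = 2.63 × [1.97 × 0.383 − 0.5 × 0.383²] = 1.79 mA.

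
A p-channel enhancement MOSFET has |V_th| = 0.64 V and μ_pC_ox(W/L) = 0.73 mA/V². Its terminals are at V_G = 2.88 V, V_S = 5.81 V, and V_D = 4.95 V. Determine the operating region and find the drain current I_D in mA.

Triode; I_D = 1.17 mA

V_SG = V_S − V_G = 5.81 − 2.88 = 2.93 V; V_SD = V_S − V_D = 5.81 − 4.95 = 0.86 V.
V_ov = V_SG − |V_th| = 2.93 − 0.64 = 2.29 V.
Since V_SD = 0.86 V < V_ov = 2.29 V, the device is in the triode region.
I_D = k_p [V_ov · V_SD − ½ V_SD²] = 0.73 × [2.29 × 0.86 − 0.5 × 0.86²] = 1.17 mA.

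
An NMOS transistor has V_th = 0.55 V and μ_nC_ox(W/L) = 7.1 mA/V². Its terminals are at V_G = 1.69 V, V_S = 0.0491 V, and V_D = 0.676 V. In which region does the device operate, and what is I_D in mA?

Triode; I_D = 3.46 mA

V_GS = V_G − V_S = 1.69 − 0.0491 = 1.64 V; V_DS = V_D − V_S = 0.676 − 0.0491 = 0.627 V.
V_ov = V_GS − V_th = 1.64 − 0.55 = 1.09 V.
Since V_DS = 0.627 V < V_ov = 1.09 V, the device is in the triode region.
I_D = k_n [V_ov · V_DS − ½ V_DS²] = 7.1 × [1.09 × 0.627 − 0.5 × 0.627²] = 3.46 mA.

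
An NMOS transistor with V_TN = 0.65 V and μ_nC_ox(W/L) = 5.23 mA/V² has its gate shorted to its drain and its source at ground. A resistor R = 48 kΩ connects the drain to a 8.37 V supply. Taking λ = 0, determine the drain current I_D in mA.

With gate tied to drain, V_GS = V_DS ≥ V_GS − V_TN, so the device is in saturation.
KCL at the drain: ½ k_n (V_GS − V_TN)² = (V_DD − V_GS)/R.
Let x = V_GS − 0.65. Then 126 x² + x − 7.72 = 0, giving x = 0.244 V (positive root), so V_GS = 0.894 V.
I_D = (V_DD − V_GS)/R = (8.37 − 0.894) / 48 = 0.156 mA.

I_D = 0.156 mA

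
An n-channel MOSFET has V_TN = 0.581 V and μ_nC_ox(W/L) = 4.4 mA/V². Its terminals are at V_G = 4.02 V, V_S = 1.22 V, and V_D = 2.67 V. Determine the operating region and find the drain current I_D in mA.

Triode; I_D = 9.53 mA

V_GS = V_G − V_S = 4.02 − 1.22 = 2.8 V; V_DS = V_D − V_S = 2.67 − 1.22 = 1.45 V.
V_ov = V_GS − V_TN = 2.8 − 0.581 = 2.22 V.
Since V_DS = 1.45 V < V_ov = 2.22 V, the device is in the triode region.
I_D = k_n [V_ov · V_DS − ½ V_DS²] = 4.4 × [2.22 × 1.45 − 0.5 × 1.45²] = 9.53 mA.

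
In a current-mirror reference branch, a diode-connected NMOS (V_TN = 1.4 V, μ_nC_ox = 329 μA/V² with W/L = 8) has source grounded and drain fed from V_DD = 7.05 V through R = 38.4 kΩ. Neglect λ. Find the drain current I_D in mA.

I_D = 0.139 mA

With gate tied to drain, V_GS = V_DS ≥ V_GS − V_TN, so the device is in saturation.
k_n = μ_nC_ox · (W/L) = 2.632 mA/V².
KCL at the drain: ½ k_n (V_GS − V_TN)² = (V_DD − V_GS)/R.
Let x = V_GS − 1.4. Then 50.5 x² + x − 5.65 = 0, giving x = 0.325 V (positive root), so V_GS = 1.72 V.
I_D = (V_DD − V_GS)/R = (7.05 − 1.72) / 38.4 = 0.139 mA.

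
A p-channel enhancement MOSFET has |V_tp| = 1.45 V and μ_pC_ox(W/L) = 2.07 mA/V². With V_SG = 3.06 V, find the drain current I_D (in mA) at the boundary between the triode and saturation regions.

I_D = 2.68 mA

At the boundary V_SD = V_ov = V_SG − |V_tp| = 3.06 − 1.45 = 1.61 V.
I_D = ½ k_p V_ov² = 0.5 × 2.07 × 1.61² = 2.68 mA.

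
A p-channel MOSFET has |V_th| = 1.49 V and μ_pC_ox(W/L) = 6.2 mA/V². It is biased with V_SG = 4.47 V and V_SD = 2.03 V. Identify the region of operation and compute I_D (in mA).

Triode; I_D = 24.7 mA

V_ov = V_SG − |V_th| = 4.47 − 1.49 = 2.98 V.
Since V_SD = 2.03 V < V_ov = 2.98 V, the device is in the triode region.
I_D = k_p [V_ov · V_SD − ½ V_SD²] = 6.2 × [2.98 × 2.03 − 0.5 × 2.03²] = 24.7 mA.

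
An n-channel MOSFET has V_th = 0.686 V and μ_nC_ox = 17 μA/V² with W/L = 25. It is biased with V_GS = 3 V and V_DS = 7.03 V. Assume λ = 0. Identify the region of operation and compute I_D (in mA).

Saturation; I_D = 1.14 mA

k_n = μ_nC_ox · (W/L) = 0.425 mA/V².
V_ov = V_GS − V_th = 3 − 0.686 = 2.31 V.
Since V_DS = 7.03 V ≥ V_ov = 2.31 V, the device is in saturation.
I_D = ½ k_n V_ov² = 0.5 × 0.425 × 2.31² = 1.14 mA.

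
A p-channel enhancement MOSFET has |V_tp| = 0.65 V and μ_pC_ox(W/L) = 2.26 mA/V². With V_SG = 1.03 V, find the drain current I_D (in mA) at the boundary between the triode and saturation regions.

I_D = 0.163 mA

At the boundary V_SD = V_ov = V_SG − |V_tp| = 1.03 − 0.65 = 0.38 V.
I_D = ½ k_p V_ov² = 0.5 × 2.26 × 0.38² = 0.163 mA.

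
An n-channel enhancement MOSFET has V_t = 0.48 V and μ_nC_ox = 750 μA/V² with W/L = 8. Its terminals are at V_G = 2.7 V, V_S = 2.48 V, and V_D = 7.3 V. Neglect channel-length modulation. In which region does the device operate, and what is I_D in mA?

Cutoff; I_D = 0 mA

V_GS = V_G − V_S = 2.7 − 2.48 = 0.22 V; V_DS = V_D − V_S = 7.3 − 2.48 = 4.82 V.
V_GS = 0.22 V < V_t = 0.48 V, so the transistor is in cutoff.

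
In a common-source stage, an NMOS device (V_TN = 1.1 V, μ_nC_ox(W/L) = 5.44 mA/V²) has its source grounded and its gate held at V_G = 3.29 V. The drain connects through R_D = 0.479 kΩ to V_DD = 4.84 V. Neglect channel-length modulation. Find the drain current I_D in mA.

I_D = 8.29 mA

V_GS = V_G = 3.29 V, so V_ov = 3.29 − 1.1 = 2.19 V.
Assume saturation: I_D = ½ k_n V_ov² = 0.5 × 5.44 × 2.19² = 13 mA, giving V_DS = V_DD − I_D R_D = 4.84 − 13 × 0.479 = -1.41 V.
But -1.41 V < V_ov = 2.19 V, so the device is actually in triode.
In triode I_D = k_n[V_ov V_DS − ½ V_DS²] and I_D = (V_DD − V_DS)/R_D. Equating: 1.3 V_DS² − 6.707 V_DS + 4.84 = 0, giving V_DS = 0.868 V (the root below V_ov).
I_D = (4.84 − 0.868) / 0.479 = 8.29 mA.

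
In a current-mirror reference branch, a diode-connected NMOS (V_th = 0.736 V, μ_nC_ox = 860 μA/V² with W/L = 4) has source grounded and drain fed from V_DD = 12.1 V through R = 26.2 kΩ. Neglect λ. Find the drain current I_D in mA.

With gate tied to drain, V_GS = V_DS ≥ V_GS − V_th, so the device is in saturation.
k_n = μ_nC_ox · (W/L) = 3.44 mA/V².
KCL at the drain: ½ k_n (V_GS − V_th)² = (V_DD − V_GS)/R.
Let x = V_GS − 0.736. Then 45.1 x² + x − 11.36 = 0, giving x = 0.491 V (positive root), so V_GS = 1.23 V.
I_D = (V_DD − V_GS)/R = (12.1 − 1.23) / 26.2 = 0.415 mA.

I_D = 0.415 mA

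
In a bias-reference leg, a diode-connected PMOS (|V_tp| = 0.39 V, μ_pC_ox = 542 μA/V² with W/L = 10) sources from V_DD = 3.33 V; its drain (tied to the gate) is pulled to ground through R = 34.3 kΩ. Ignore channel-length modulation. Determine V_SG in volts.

With gate tied to drain, V_SG = V_SD ≥ V_SG − |V_tp|, so the device is in saturation.
k_p = μ_pC_ox · (W/L) = 5.42 mA/V².
KCL at the drain: ½ k_p (V_SG − |V_tp|)² = (V_DD − V_SG)/R.
Let x = V_SG − 0.39. Then 93 x² + x − 2.94 = 0, giving x = 0.173 V (positive root), so V_SG = 0.563 V.
I_D = (V_DD − V_SG)/R = (3.33 − 0.563) / 34.3 = 0.0807 mA.

V_SG = 0.563 V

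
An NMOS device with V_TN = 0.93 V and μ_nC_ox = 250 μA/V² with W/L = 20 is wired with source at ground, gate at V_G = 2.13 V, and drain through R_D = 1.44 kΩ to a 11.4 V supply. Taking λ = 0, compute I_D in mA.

V_GS = V_G = 2.13 V, so V_ov = 2.13 − 0.93 = 1.2 V.
k_n = μ_nC_ox · (W/L) = 5 mA/V².
Assume saturation: I_D = ½ k_n V_ov² = 0.5 × 5 × 1.2² = 3.6 mA, giving V_DS = V_DD − I_D R_D = 11.4 − 3.6 × 1.44 = 6.22 V.
V_DS = 6.22 V ≥ V_ov = 1.2 V, confirming saturation.

I_D = 3.60 mA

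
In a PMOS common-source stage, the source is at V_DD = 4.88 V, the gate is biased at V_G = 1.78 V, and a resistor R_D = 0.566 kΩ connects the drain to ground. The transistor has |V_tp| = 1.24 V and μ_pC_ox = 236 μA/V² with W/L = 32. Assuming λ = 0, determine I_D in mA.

V_SG = V_DD − V_G = 4.88 − 1.78 = 3.1 V, so V_ov = 3.1 − 1.24 = 1.86 V.
k_p = μ_pC_ox · (W/L) = 7.552 mA/V².
Assume saturation: I_D = ½ k_p V_ov² = 0.5 × 7.552 × 1.86² = 13.1 mA, giving V_SD = V_DD − I_D R_D = 4.88 − 13.1 × 0.566 = -2.51 V.
But -2.51 V < V_ov = 1.86 V, so the device is actually in triode.
In triode I_D = k_p[V_ov V_SD − ½ V_SD²] and I_D = (V_DD − V_SD)/R_D. Equating: 2.14 V_SD² − 8.95 V_SD + 4.88 = 0, giving V_SD = 0.644 V (the root below V_ov).
I_D = (4.88 − 0.644) / 0.566 = 7.48 mA.

I_D = 7.48 mA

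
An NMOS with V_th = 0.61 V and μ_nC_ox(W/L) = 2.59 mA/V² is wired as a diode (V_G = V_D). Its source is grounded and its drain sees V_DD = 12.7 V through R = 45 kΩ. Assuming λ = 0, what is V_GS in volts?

V_GS = 1.06 V

With gate tied to drain, V_GS = V_DS ≥ V_GS − V_th, so the device is in saturation.
KCL at the drain: ½ k_n (V_GS − V_th)² = (V_DD − V_GS)/R.
Let x = V_GS − 0.61. Then 58.3 x² + x − 12.09 = 0, giving x = 0.447 V (positive root), so V_GS = 1.06 V.
I_D = (V_DD − V_GS)/R = (12.7 − 1.06) / 45 = 0.259 mA.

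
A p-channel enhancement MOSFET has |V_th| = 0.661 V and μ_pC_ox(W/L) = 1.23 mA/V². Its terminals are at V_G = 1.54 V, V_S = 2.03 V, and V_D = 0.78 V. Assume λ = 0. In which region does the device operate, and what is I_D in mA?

V_SG = V_S − V_G = 2.03 − 1.54 = 0.49 V; V_SD = V_S − V_D = 2.03 − 0.78 = 1.25 V.
V_SG = 0.49 V < |V_th| = 0.661 V, so the transistor is in cutoff.

Cutoff; I_D = 0 mA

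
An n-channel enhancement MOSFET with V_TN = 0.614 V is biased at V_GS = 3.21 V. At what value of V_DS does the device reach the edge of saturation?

The boundary between triode and saturation is V_DS = V_GS − V_TN = V_ov.
V_ov = 3.21 − 0.614 = 2.6 V.

V_DS,sat = 2.60 V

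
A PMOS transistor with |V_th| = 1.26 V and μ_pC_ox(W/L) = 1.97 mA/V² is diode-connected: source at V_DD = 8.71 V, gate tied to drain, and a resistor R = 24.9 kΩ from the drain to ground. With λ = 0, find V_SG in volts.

V_SG = 1.79 V

With gate tied to drain, V_SG = V_SD ≥ V_SG − |V_th|, so the device is in saturation.
KCL at the drain: ½ k_p (V_SG − |V_th|)² = (V_DD − V_SG)/R.
Let x = V_SG − 1.26. Then 24.5 x² + x − 7.45 = 0, giving x = 0.531 V (positive root), so V_SG = 1.79 V.
I_D = (V_DD − V_SG)/R = (8.71 − 1.79) / 24.9 = 0.278 mA.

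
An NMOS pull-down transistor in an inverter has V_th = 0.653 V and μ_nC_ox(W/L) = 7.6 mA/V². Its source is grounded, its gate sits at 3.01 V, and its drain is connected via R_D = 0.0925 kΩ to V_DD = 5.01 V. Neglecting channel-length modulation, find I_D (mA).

V_GS = V_G = 3.01 V, so V_ov = 3.01 − 0.653 = 2.36 V.
Assume saturation: I_D = ½ k_n V_ov² = 0.5 × 7.6 × 2.36² = 21.1 mA, giving V_DS = V_DD − I_D R_D = 5.01 − 21.1 × 0.0925 = 3.06 V.
V_DS = 3.06 V ≥ V_ov = 2.36 V, confirming saturation.

I_D = 21.1 mA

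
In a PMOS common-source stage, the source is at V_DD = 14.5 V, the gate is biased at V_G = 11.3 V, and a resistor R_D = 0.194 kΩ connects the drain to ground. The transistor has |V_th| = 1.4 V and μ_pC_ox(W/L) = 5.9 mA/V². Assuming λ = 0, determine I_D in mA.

I_D = 9.56 mA

V_SG = V_DD − V_G = 14.5 − 11.3 = 3.2 V, so V_ov = 3.2 − 1.4 = 1.8 V.
Assume saturation: I_D = ½ k_p V_ov² = 0.5 × 5.9 × 1.8² = 9.56 mA, giving V_SD = V_DD − I_D R_D = 14.5 − 9.56 × 0.194 = 12.6 V.
V_SD = 12.6 V ≥ V_ov = 1.8 V, confirming saturation.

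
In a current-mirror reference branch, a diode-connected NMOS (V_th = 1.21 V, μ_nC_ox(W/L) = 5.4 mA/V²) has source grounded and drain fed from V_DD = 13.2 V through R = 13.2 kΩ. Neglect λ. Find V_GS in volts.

With gate tied to drain, V_GS = V_DS ≥ V_GS − V_th, so the device is in saturation.
KCL at the drain: ½ k_n (V_GS − V_th)² = (V_DD − V_GS)/R.
Let x = V_GS − 1.21. Then 35.6 x² + x − 11.99 = 0, giving x = 0.566 V (positive root), so V_GS = 1.78 V.
I_D = (V_DD − V_GS)/R = (13.2 − 1.78) / 13.2 = 0.865 mA.

V_GS = 1.78 V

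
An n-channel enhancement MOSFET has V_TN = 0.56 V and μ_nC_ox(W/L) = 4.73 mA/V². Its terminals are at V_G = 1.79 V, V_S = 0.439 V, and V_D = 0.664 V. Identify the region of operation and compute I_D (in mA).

V_GS = V_G − V_S = 1.79 − 0.439 = 1.35 V; V_DS = V_D − V_S = 0.664 − 0.439 = 0.225 V.
V_ov = V_GS − V_TN = 1.35 − 0.56 = 0.791 V.
Since V_DS = 0.225 V < V_ov = 0.791 V, the device is in the triode region.
I_D = k_n [V_ov · V_DS − ½ V_DS²] = 4.73 × [0.791 × 0.225 − 0.5 × 0.225²] = 0.722 mA.

Triode; I_D = 0.722 mA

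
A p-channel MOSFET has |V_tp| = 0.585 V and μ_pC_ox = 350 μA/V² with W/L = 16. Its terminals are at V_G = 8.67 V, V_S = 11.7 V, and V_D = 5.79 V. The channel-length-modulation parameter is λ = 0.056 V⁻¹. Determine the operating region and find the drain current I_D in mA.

V_SG = V_S − V_G = 11.7 − 8.67 = 3.03 V; V_SD = V_S − V_D = 11.7 − 5.79 = 5.91 V.
k_p = μ_pC_ox · (W/L) = 5.6 mA/V².
V_ov = V_SG − |V_tp| = 3.03 − 0.585 = 2.44 V.
Since V_SD = 5.91 V ≥ V_ov = 2.44 V, the device is in saturation.
I_D = ½ k_p V_ov² (1 + λ V_SD) = 0.5 × 5.6 × 2.44² × (1 + 0.056 × 5.91) = 22.3 mA.

Saturation; I_D = 22.3 mA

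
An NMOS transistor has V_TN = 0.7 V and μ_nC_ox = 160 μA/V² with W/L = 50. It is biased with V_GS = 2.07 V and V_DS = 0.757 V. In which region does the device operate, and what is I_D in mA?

Triode; I_D = 6.00 mA

k_n = μ_nC_ox · (W/L) = 8 mA/V².
V_ov = V_GS − V_TN = 2.07 − 0.7 = 1.37 V.
Since V_DS = 0.757 V < V_ov = 1.37 V, the device is in the triode region.
I_D = k_n [V_ov · V_DS − ½ V_DS²] = 8 × [1.37 × 0.757 − 0.5 × 0.757²] = 6 mA.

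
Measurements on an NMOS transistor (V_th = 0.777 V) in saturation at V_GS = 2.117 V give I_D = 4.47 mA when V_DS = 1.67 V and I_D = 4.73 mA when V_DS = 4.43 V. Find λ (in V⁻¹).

With V_GS fixed, I_D ∝ (1 + λ V_DS) in saturation, so I_D2/I_D1 = (1 + λ V_DS2)/(1 + λ V_DS1).
4.73/4.47 = 1.058 = (1 + 4.43 λ)/(1 + 1.67 λ).
Solving: λ (I_D1 V_DS2 − I_D2 V_DS1) = I_D2 − I_D1, so λ = (4.73 − 4.47) / (4.47 × 4.43 − 4.73 × 1.67) = 0.26 / 11.9 = 0.0218 V⁻¹.

λ = 0.0218 V⁻¹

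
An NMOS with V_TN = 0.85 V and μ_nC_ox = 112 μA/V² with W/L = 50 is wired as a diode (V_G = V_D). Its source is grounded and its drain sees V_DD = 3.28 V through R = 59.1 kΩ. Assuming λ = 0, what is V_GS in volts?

V_GS = 0.968 V

With gate tied to drain, V_GS = V_DS ≥ V_GS − V_TN, so the device is in saturation.
k_n = μ_nC_ox · (W/L) = 5.6 mA/V².
KCL at the drain: ½ k_n (V_GS − V_TN)² = (V_DD − V_GS)/R.
Let x = V_GS − 0.85. Then 165 x² + x − 2.43 = 0, giving x = 0.118 V (positive root), so V_GS = 0.968 V.
I_D = (V_DD − V_GS)/R = (3.28 − 0.968) / 59.1 = 0.0391 mA.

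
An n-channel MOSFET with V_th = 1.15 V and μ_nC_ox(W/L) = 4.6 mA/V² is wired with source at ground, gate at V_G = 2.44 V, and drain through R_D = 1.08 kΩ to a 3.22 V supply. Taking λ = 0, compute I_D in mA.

I_D = 2.49 mA

V_GS = V_G = 2.44 V, so V_ov = 2.44 − 1.15 = 1.29 V.
Assume saturation: I_D = ½ k_n V_ov² = 0.5 × 4.6 × 1.29² = 3.83 mA, giving V_DS = V_DD − I_D R_D = 3.22 − 3.83 × 1.08 = -0.914 V.
But -0.914 V < V_ov = 1.29 V, so the device is actually in triode.
In triode I_D = k_n[V_ov V_DS − ½ V_DS²] and I_D = (V_DD − V_DS)/R_D. Equating: 2.48 V_DS² − 7.409 V_DS + 3.22 = 0, giving V_DS = 0.528 V (the root below V_ov).
I_D = (3.22 − 0.528) / 1.08 = 2.49 mA.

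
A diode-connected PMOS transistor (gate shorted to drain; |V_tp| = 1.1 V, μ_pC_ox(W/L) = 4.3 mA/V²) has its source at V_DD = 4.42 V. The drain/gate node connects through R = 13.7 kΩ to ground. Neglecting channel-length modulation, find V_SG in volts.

V_SG = 1.42 V

With gate tied to drain, V_SG = V_SD ≥ V_SG − |V_tp|, so the device is in saturation.
KCL at the drain: ½ k_p (V_SG − |V_tp|)² = (V_DD − V_SG)/R.
Let x = V_SG − 1.1. Then 29.5 x² + x − 3.32 = 0, giving x = 0.319 V (positive root), so V_SG = 1.42 V.
I_D = (V_DD − V_SG)/R = (4.42 − 1.42) / 13.7 = 0.219 mA.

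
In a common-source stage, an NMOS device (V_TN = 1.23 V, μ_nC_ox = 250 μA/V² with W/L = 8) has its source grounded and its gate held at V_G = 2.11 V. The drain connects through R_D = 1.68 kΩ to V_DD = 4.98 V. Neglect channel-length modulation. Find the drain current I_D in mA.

I_D = 0.774 mA

V_GS = V_G = 2.11 V, so V_ov = 2.11 − 1.23 = 0.88 V.
k_n = μ_nC_ox · (W/L) = 2 mA/V².
Assume saturation: I_D = ½ k_n V_ov² = 0.5 × 2 × 0.88² = 0.774 mA, giving V_DS = V_DD − I_D R_D = 4.98 − 0.774 × 1.68 = 3.68 V.
V_DS = 3.68 V ≥ V_ov = 0.88 V, confirming saturation.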